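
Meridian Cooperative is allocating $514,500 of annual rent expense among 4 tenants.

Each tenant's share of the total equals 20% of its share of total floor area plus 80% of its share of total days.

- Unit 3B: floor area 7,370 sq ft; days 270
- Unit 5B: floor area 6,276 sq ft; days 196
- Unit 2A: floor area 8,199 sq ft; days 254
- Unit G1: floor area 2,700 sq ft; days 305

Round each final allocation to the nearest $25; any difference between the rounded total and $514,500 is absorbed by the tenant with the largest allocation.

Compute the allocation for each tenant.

Unit 3B: $139,300 | Unit 5B: $105,025 | Unit 2A: $136,375 | Unit G1: $133,800

Totals — floor area 24,545, days 1,025.
Composite weights (20% floor area + 80% days): Unit 3B 0.2708; Unit 5B 0.2041; Unit 2A 0.2651; Unit G1 0.2600.
Pro-rata amounts: Unit 3B 139,318.71; Unit 5B 105,016.83; Unit 2A 136,369.15; Unit G1 133,795.31.
Rounded to nearest $25: Unit 3B $139,325; Unit 5B $105,025; Unit 2A $136,375; Unit G1 $133,800. Sum = $514,525.
Difference $514,500 − $514,525 = −$25 applied to largest allocation (Unit 3B): Unit 3B becomes $139,300.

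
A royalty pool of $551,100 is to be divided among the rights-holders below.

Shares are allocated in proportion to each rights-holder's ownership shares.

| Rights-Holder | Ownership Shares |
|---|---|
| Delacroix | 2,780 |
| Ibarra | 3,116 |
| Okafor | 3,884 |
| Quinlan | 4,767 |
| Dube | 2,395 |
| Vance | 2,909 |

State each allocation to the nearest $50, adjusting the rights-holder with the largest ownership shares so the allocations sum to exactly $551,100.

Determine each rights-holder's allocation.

Delacroix: $77,200; Ibarra: $86,500; Okafor: $107,850; Quinlan: $132,300; Dube: $66,500; Vance: $80,750

Ownership shares total: 19,851.
Unrounded shares: Delacroix 2,780/19,851 × $551,100 = 77,177.88; Ibarra 3,116/19,851 × $551,100 = 86,505.85; Okafor 3,884/19,851 × $551,100 = 107,826.93; Quinlan 4,767/19,851 × $551,100 = 132,340.62; Dube 2,395/19,851 × $551,100 = 66,489.57; Vance 2,909/19,851 × $551,100 = 80,759.15.
Rounded to nearest $50: Delacroix $77,200; Ibarra $86,500; Okafor $107,850; Quinlan $132,350; Dube $66,500; Vance $80,750. Sum = $551,150.
Difference $551,100 − $551,150 = −$50 applied to largest ownership shares (Quinlan): Quinlan becomes $132,300.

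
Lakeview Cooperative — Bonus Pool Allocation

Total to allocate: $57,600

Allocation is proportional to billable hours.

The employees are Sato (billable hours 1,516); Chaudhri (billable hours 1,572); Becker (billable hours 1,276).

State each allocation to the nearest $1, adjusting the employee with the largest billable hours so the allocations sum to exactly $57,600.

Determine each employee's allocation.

Billable hours total: 4,364.
Unrounded shares: Sato 1,516/4,364 × $57,600 = 20,009.53; Chaudhri 1,572/4,364 × $57,600 = 20,748.67; Becker 1,276/4,364 × $57,600 = 16,841.80.
At nearest $1: Sato $20,010; Chaudhri $20,749; Becker $16,842. Sum = $57,601.
Difference $57,600 − $57,601 = −$1 applied to largest billable hours (Chaudhri): Chaudhri becomes $20,748.

Sato: $20,010; Chaudhri: $20,748; Becker: $16,842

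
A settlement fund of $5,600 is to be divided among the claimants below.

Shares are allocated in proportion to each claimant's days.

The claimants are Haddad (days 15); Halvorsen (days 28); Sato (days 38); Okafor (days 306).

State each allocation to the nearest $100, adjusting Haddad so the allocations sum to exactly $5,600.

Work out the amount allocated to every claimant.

Total days = 387.
Unrounded shares: Haddad 15/387 × $5,600 = 217.05; Halvorsen 28/387 × $5,600 = 405.17; Sato 38/387 × $5,600 = 549.87; Okafor 306/387 × $5,600 = 4,427.91.
After rounding ($100): Haddad $200; Halvorsen $400; Sato $500; Okafor $4,400. Sum = $5,500.
Difference $5,600 − $5,500 = +$100 applied to Haddad: Haddad becomes $300.

Haddad: $300 · Halvorsen: $400 · Sato: $500 · Okafor: $4,400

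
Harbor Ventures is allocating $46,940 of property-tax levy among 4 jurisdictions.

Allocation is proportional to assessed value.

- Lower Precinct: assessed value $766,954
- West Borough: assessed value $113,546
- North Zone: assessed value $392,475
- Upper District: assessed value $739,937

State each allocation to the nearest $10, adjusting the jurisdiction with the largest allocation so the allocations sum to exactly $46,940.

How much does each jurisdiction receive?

Assessed value total: 2,012,912.
Raw shares: Lower Precinct 766,954/2,012,912 × $46,940 = 17,884.95; West Borough 113,546/2,012,912 × $46,940 = 2,647.83; North Zone 392,475/2,012,912 × $46,940 = 9,152.30; Upper District 739,937/2,012,912 × $46,940 = 17,254.92.
At nearest $10: Lower Precinct $17,880; West Borough $2,650; North Zone $9,150; Upper District $17,250. Sum = $46,930.
Difference $46,940 − $46,930 = +$10 applied to largest allocation (Lower Precinct): Lower Precinct becomes $17,890.

Lower Precinct: $17,890 | West Borough: $2,650 | North Zone: $9,150 | Upper District: $17,250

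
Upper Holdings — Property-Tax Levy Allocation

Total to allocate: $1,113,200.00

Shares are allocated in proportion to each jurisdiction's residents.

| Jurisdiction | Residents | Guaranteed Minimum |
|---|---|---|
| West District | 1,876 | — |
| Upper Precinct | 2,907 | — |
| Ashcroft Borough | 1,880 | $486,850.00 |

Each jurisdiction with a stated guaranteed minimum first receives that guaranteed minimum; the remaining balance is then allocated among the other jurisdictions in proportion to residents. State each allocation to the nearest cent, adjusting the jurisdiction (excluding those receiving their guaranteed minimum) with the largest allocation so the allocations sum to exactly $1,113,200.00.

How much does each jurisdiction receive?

West District: $245,668.53 · Upper Precinct: $380,681.47 · Ashcroft Borough: $486,850.00

Guaranteed amounts: Ashcroft Borough $486,850.00. Residual $626,350.00.
Residual split over remaining residents 4,783: West District 245,668.5344 → $245,668.53; Upper Precinct 380,681.4656 → $380,681.47.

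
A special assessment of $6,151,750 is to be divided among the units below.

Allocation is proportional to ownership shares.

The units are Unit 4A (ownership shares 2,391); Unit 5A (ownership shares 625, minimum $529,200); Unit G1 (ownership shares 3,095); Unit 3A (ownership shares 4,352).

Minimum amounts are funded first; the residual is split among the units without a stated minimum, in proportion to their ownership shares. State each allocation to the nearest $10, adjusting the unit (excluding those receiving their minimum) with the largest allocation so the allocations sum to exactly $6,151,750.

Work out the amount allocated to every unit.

Unit 4A: $1,366,490 | Unit 5A: $529,200 | Unit G1: $1,768,830 | Unit 3A: $2,487,230

Guaranteed amounts: Unit 5A $529,200. Balance $5,622,550.
Balance split over remaining ownership shares 9,838: Unit 4A 1,366,488.82 → $1,366,490; Unit G1 1,768,834.34 → $1,768,830; Unit 3A 2,487,226.83 → $2,487,230.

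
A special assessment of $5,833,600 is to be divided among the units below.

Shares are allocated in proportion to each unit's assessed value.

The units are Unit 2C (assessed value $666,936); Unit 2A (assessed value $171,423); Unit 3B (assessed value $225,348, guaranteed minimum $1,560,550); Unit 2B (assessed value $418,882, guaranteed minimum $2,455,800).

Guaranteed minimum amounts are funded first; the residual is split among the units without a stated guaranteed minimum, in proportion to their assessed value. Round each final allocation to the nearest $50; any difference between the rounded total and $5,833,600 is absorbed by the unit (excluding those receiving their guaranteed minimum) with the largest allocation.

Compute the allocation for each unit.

Minimums first: Unit 3B $1,560,550; Unit 2B $2,455,800. Remaining pool $1,817,250.
Remaining pool split over remaining assessed value 838,359: Unit 2C 1,445,668.80 → $1,445,650; Unit 2A 371,581.20 → $371,600.

Unit 2C: $1,445,650 | Unit 2A: $371,600 | Unit 3B: $1,560,550 | Unit 2B: $2,455,800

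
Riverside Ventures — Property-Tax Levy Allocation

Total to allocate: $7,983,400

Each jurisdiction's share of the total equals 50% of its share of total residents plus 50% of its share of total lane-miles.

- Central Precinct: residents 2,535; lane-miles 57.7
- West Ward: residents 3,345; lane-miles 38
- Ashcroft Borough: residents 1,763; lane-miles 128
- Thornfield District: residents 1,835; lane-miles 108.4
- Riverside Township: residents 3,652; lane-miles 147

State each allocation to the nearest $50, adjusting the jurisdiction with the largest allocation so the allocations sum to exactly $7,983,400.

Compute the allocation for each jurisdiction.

Residents total 13,130; lane-miles total 479.1.
Composite weights (50% residents + 50% lane-miles): Central Precinct 0.1568; West Ward 0.1670; Ashcroft Borough 0.2007; Thornfield District 0.1830; Riverside Township 0.2925.
Raw shares: Central Precinct 1,251,411.74; West Ward 1,333,529.07; Ashcroft Borough 1,602,429.10; Thornfield District 1,461,017.48; Riverside Township 2,335,012.61.
After rounding ($50): Central Precinct $1,251,400; West Ward $1,333,550; Ashcroft Borough $1,602,450; Thornfield District $1,461,000; Riverside Township $2,335,000. Sum = $7,983,400.
Sum already equals the total — no adjustment.

Central Precinct: $1,251,400 · West Ward: $1,333,550 · Ashcroft Borough: $1,602,450 · Thornfield District: $1,461,000 · Riverside Township: $2,335,000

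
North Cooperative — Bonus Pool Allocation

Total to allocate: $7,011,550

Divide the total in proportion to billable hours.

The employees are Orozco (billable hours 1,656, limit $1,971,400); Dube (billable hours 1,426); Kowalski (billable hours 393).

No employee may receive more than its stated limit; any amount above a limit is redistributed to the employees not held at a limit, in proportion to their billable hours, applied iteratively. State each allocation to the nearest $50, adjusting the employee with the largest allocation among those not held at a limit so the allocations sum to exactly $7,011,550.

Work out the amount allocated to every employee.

Orozco: $1,971,400 · Dube: $3,951,200 · Kowalski: $1,088,950

Total billable hours = 3,475.
Unconstrained shares: Orozco 3,341,331.45; Dube 2,877,257.64; Kowalski 792,960.91.
Held at cap: Orozco ($1,971,400); remaining pool $5,040,150 reallocated over remaining billable hours 1,819.
Shares after redistribution: Dube 3,951,211.60 → $3,951,200; Kowalski 1,088,938.40 → $1,088,950.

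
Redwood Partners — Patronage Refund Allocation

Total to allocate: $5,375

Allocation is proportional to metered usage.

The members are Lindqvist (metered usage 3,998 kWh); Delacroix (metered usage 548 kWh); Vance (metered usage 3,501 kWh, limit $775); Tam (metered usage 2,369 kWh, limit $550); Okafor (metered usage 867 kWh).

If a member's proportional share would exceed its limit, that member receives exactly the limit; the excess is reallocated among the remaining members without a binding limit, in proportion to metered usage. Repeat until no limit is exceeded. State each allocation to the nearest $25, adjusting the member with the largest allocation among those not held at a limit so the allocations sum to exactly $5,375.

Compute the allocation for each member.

Lindqvist: $3,000 | Delacroix: $400 | Vance: $775 | Tam: $550 | Okafor: $650

Sum of metered usage: 11,283.
Unconstrained shares: Lindqvist 1,904.57; Delacroix 261.06; Vance 1,667.81; Tam 1,128.55; Okafor 413.02.
Cap binds for Vance ($775), Tam ($550); residual $4,050 reallocated over remaining metered usage 5,413.
Shares after redistribution: Lindqvist 2,991.30 → $3,000; Delacroix 410.01 → $400; Okafor 648.69 → $650.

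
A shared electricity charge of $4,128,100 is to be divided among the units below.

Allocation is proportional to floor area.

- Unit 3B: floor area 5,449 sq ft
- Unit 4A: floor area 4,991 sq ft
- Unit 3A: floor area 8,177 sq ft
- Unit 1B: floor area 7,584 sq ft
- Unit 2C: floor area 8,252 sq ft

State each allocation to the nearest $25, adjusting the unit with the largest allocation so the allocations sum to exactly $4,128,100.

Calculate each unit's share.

Combined floor area = 34,453.
Unrounded shares: Unit 3B 5,449/34,453 × $4,128,100 = 652,889.93; Unit 4A 4,991/34,453 × $4,128,100 = 598,013.15; Unit 3A 8,177/34,453 × $4,128,100 = 979,754.27; Unit 1B 7,584/34,453 × $4,128,100 = 908,702.01; Unit 2C 8,252/34,453 × $4,128,100 = 988,740.64.
At nearest $25: Unit 3B $652,900; Unit 4A $598,025; Unit 3A $979,750; Unit 1B $908,700; Unit 2C $988,750. Sum = $4,128,125.
Difference $4,128,100 − $4,128,125 = −$25 applied to largest allocation (Unit 2C): Unit 2C becomes $988,725.

Unit 3B: $652,900; Unit 4A: $598,025; Unit 3A: $979,750; Unit 1B: $908,700; Unit 2C: $988,725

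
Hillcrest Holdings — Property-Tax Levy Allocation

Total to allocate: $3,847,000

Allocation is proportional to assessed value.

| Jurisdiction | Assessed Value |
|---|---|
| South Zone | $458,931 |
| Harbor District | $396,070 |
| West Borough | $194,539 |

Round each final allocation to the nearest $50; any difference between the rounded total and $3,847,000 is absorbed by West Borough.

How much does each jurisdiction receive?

Combined assessed value = 1,049,540.
Unrounded shares: South Zone 458,931/1,049,540 × $3,847,000 = 1,682,172.72; Harbor District 396,070/1,049,540 × $3,847,000 = 1,451,761.05; West Borough 194,539/1,049,540 × $3,847,000 = 713,066.23.
At nearest $50: South Zone $1,682,150; Harbor District $1,451,750; West Borough $713,050. Sum = $3,846,950.
Difference $3,847,000 − $3,846,950 = +$50 applied to West Borough: West Borough becomes $713,100.

South Zone: $1,682,150 · Harbor District: $1,451,750 · West Borough: $713,100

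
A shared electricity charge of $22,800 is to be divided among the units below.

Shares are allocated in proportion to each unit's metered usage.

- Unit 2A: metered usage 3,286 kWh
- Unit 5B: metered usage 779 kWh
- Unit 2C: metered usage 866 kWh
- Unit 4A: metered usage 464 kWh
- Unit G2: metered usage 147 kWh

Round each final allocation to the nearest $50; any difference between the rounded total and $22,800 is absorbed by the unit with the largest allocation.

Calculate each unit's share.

Unit 2A: $13,550 | Unit 5B: $3,200 | Unit 2C: $3,550 | Unit 4A: $1,900 | Unit G2: $600

Combined metered usage = 5,542.
Pro-rata amounts: Unit 2A 3,286/5,542 × $22,800 = 13,518.73; Unit 5B 779/5,542 × $22,800 = 3,204.84; Unit 2C 866/5,542 × $22,800 = 3,562.76; Unit 4A 464/5,542 × $22,800 = 1,908.91; Unit G2 147/5,542 × $22,800 = 604.76.
After rounding ($50): Unit 2A $13,500; Unit 5B $3,200; Unit 2C $3,550; Unit 4A $1,900; Unit G2 $600. Sum = $22,750.
Difference $22,800 − $22,750 = +$50 applied to largest allocation (Unit 2A): Unit 2A becomes $13,550.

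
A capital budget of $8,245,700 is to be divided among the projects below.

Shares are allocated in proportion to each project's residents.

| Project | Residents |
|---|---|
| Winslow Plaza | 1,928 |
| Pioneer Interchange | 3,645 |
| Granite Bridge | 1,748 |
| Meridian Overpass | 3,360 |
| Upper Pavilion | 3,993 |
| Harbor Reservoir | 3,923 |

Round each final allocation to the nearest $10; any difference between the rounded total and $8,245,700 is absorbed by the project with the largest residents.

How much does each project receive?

Combined residents = 1,928 + 3,645 + 1,748 + 3,360 + 3,993 + 3,923 = 18,597.
Unrounded shares: Winslow Plaza 854,853.45; Pioneer Interchange 1,616,151.88; Granite Bridge 775,043.48; Meridian Overpass 1,489,786.09; Upper Pavilion 1,770,451.15; Harbor Reservoir 1,739,413.94.
After rounding ($10): Winslow Plaza $854,850; Pioneer Interchange $1,616,150; Granite Bridge $775,040; Meridian Overpass $1,489,790; Upper Pavilion $1,770,450; Harbor Reservoir $1,739,410. Sum = $8,245,690.
Difference $8,245,700 − $8,245,690 = +$10 applied to largest residents (Upper Pavilion): Upper Pavilion becomes $1,770,460.

Winslow Plaza: $854,850 | Pioneer Interchange: $1,616,150 | Granite Bridge: $775,040 | Meridian Overpass: $1,489,790 | Upper Pavilion: $1,770,460 | Harbor Reservoir: $1,739,410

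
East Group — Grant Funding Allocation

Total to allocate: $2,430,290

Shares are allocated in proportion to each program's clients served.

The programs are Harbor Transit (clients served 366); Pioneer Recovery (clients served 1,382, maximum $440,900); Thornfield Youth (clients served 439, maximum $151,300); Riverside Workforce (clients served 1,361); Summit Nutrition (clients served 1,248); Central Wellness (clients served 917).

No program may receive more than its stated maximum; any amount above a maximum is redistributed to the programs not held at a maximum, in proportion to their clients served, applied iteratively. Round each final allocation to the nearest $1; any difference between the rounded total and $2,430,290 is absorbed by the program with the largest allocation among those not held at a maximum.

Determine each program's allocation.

Harbor Transit: $172,852 | Pioneer Recovery: $440,900 | Thornfield Youth: $151,300 | Riverside Workforce: $642,765 | Summit Nutrition: $589,398 | Central Wellness: $433,075

Total clients served = 5,713.
Proportional shares (ignoring caps): Harbor Transit 155,695.11; Pioneer Recovery 587,897.91; Thornfield Youth 186,749.05; Riverside Workforce 578,964.59; Summit Nutrition 530,894.79; Central Wellness 390,088.56.
Cap binds for Pioneer Recovery ($440,900), Thornfield Youth ($151,300); residual $1,838,090 reallocated over remaining clients served 3,892.
Remaining shares: Harbor Transit 172,852.25 → $172,852; Riverside Workforce 642,764.77 → $642,765; Summit Nutrition 589,397.82 → $589,398; Central Wellness 433,075.16 → $433,075.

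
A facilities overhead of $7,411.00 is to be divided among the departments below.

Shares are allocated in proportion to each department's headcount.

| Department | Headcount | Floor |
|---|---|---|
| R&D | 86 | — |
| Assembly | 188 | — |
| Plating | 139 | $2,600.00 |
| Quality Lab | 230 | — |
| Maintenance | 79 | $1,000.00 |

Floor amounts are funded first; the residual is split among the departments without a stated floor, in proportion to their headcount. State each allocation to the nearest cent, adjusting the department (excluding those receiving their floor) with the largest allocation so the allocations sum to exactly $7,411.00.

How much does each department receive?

R&D: $650.29 | Assembly: $1,421.56 | Plating: $2,600.00 | Quality Lab: $1,739.15 | Maintenance: $1,000.00

Guaranteed amounts: Plating $2,600.00; Maintenance $1,000.00. Balance $3,811.00.
Balance split over remaining headcount 504: R&D 650.2897 → $650.29; Assembly 1,421.5635 → $1,421.56; Quality Lab 1,739.1468 → $1,739.15.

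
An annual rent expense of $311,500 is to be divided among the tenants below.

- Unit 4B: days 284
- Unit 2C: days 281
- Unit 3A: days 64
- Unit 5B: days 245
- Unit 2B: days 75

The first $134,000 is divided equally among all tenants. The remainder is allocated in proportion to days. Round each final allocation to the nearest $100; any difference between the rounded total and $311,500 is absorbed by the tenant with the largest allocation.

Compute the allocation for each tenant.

Unit 4B: $79,900 · Unit 2C: $79,400 · Unit 3A: $38,800 · Unit 5B: $72,600 · Unit 2B: $40,800

First tranche $134,000 split equally: $26,800 each.
Remainder $177,500 by days (total 949): Unit 4B 53,119.07 → $53,100; Unit 2C 52,557.96 → $52,600; Unit 3A 11,970.50 → $12,000; Unit 5B 45,824.55 → $45,800; Unit 2B 14,027.92 → $14,000.
Totals: Unit 4B $26,800 + $53,100 = $79,900; Unit 2C $26,800 + $52,600 = $79,400; Unit 3A $26,800 + $12,000 = $38,800; Unit 5B $26,800 + $45,800 = $72,600; Unit 2B $26,800 + $14,000 = $40,800.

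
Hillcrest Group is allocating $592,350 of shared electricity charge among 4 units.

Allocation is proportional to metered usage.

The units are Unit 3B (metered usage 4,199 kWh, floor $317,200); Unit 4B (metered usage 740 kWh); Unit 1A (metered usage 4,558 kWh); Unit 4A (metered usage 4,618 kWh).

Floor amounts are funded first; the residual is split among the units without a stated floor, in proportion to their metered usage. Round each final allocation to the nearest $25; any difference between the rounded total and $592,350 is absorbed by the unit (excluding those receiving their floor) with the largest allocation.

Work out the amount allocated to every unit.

Fund the minimums — Unit 3B $317,200. Balance $275,150.
Balance split over remaining metered usage 9,916: Unit 4B 20,533.58 → $20,525; Unit 1A 126,475.77 → $126,475; Unit 4A 128,140.65 → $128,150.

Unit 3B: $317,200 | Unit 4B: $20,525 | Unit 1A: $126,475 | Unit 4A: $128,150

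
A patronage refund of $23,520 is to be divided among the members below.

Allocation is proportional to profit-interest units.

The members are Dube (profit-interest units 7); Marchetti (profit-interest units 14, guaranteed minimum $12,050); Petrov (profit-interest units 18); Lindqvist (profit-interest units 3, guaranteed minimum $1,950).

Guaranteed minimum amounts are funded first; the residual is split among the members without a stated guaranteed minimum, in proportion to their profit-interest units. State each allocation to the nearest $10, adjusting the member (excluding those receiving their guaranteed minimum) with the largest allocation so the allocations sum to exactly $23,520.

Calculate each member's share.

Dube: $2,670 | Marchetti: $12,050 | Petrov: $6,850 | Lindqvist: $1,950

Minimums first: Marchetti $12,050; Lindqvist $1,950. Remaining pool $9,520.
Remaining pool split over remaining profit-interest units 25: Dube 2,665.60 → $2,670; Petrov 6,854.40 → $6,850.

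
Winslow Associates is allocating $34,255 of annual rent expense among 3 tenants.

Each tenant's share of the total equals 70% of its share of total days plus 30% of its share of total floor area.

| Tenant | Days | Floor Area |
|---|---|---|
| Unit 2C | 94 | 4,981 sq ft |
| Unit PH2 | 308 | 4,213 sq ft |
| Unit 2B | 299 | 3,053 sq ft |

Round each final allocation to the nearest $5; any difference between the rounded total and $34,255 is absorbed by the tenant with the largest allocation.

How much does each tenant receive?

Unit 2C: $7,395; Unit PH2: $14,070; Unit 2B: $12,790

Totals — days 701, floor area 12,247.
Combined weights (70% days + 30% floor area): Unit 2C 0.2159; Unit PH2 0.4108; Unit 2B 0.3734.
Unrounded shares: Unit 2C 7,394.95; Unit PH2 14,070.63; Unit 2B 12,789.42.
After rounding ($5): Unit 2C $7,395; Unit PH2 $14,070; Unit 2B $12,790. Sum = $34,255.
No rounding difference to absorb.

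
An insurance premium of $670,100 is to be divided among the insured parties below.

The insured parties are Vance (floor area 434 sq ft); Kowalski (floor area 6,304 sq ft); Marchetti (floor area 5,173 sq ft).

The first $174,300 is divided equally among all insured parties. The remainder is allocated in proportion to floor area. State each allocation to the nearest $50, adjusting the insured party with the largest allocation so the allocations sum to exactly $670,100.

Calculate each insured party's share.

Equal tier: $174,300 ÷ 3 = $58,100 apiece.
Remainder $495,800 by floor area (total 11,911): Vance 18,065.42 → $18,050; Kowalski 262,406.45 → $262,400; Marchetti 215,328.13 → $215,350.
Totals: Vance $58,100 + $18,050 = $76,150; Kowalski $58,100 + $262,400 = $320,500; Marchetti $58,100 + $215,350 = $273,450.

Vance: $76,150 | Kowalski: $320,500 | Marchetti: $273,450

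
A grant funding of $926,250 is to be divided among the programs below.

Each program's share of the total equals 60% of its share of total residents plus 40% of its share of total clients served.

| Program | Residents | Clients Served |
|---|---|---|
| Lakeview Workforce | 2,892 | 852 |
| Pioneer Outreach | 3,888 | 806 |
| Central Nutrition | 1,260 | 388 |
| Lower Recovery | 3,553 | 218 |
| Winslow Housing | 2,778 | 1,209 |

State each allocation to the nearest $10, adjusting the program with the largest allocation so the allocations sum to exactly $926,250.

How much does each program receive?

Lakeview Workforce: $202,730 | Pioneer Outreach: $236,340 | Central Nutrition: $90,120 | Lower Recovery: $160,660 | Winslow Housing: $236,400

Residents total 14,371; clients served total 3,473.
Composite weights (60% residents + 40% clients served): Lakeview Workforce 0.2189; Pioneer Outreach 0.2552; Central Nutrition 0.0973; Lower Recovery 0.1734; Winslow Housing 0.2552.
Pro-rata amounts: Lakeview Workforce 202,729.80; Pioneer Outreach 236,339.46; Central Nutrition 90,118.13; Lower Recovery 160,656.57; Winslow Housing 236,406.03.
At nearest $10: Lakeview Workforce $202,730; Pioneer Outreach $236,340; Central Nutrition $90,120; Lower Recovery $160,660; Winslow Housing $236,410. Sum = $926,260.
Difference $926,250 − $926,260 = −$10 applied to largest allocation (Winslow Housing): Winslow Housing becomes $236,400.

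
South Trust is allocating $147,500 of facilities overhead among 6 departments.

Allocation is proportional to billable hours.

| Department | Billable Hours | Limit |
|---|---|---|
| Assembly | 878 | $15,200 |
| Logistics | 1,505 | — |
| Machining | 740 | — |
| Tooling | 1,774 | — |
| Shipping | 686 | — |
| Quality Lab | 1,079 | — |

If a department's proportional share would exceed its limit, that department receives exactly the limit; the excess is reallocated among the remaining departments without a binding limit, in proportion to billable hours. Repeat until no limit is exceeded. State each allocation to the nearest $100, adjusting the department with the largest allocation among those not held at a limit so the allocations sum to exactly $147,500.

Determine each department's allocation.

Combined billable hours = 6,662.
Unconstrained shares: Assembly 19,439.36; Logistics 33,321.45; Machining 16,383.97; Tooling 39,277.24; Shipping 15,188.38; Quality Lab 23,889.60.
Capped: Assembly ($15,200); balance $132,300 reallocated over remaining billable hours 5,784.
Shares after redistribution: Logistics 34,424.53 → $34,400; Machining 16,926.35 → $16,900; Tooling 40,577.49 → $40,600; Shipping 15,691.18 → $15,700; Quality Lab 24,680.45 → $24,700.

Assembly: $15,200; Logistics: $34,400; Machining: $16,900; Tooling: $40,600; Shipping: $15,700; Quality Lab: $24,700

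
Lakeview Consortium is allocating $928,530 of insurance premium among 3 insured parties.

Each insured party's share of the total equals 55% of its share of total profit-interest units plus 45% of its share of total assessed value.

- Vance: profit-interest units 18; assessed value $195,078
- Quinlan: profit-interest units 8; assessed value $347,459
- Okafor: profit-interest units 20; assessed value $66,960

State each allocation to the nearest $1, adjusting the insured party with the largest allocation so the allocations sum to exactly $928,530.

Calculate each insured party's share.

Totals — profit-interest units 46, assessed value 609,497.
Composite weights (55% profit-interest units + 45% assessed value): Vance 0.3592; Quinlan 0.3522; Okafor 0.2886.
Unrounded shares: Vance 333,570.83; Quinlan 327,015.19; Okafor 267,943.97.
Rounded to nearest $1: Vance $333,571; Quinlan $327,015; Okafor $267,944. Sum = $928,530.
Rounded total matches; no reconciliation needed.

Vance: $333,571 | Quinlan: $327,015 | Okafor: $267,944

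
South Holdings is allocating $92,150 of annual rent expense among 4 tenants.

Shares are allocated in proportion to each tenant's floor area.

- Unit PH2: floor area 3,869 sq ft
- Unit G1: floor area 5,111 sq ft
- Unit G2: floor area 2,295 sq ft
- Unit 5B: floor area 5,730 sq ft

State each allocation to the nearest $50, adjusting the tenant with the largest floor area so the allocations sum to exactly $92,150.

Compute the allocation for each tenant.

Total floor area = 3,869 + 5,111 + 2,295 + 5,730 = 17,005.
Raw shares: Unit PH2 20,966.09; Unit G1 27,696.48; Unit G2 12,436.59; Unit 5B 31,050.84.
After rounding ($50): Unit PH2 $20,950; Unit G1 $27,700; Unit G2 $12,450; Unit 5B $31,050. Sum = $92,150.
Rounded total matches; no reconciliation needed.

Unit PH2: $20,950; Unit G1: $27,700; Unit G2: $12,450; Unit 5B: $31,050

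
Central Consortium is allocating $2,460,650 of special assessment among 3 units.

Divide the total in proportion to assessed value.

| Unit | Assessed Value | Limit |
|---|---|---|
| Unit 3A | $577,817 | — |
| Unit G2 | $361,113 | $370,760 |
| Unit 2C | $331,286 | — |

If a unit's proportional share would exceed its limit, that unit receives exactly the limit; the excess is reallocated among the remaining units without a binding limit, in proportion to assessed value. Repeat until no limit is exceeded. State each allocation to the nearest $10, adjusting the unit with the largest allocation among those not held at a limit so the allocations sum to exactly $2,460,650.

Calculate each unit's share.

Unit 3A: $1,328,310 · Unit G2: $370,760 · Unit 2C: $761,580

Combined assessed value = 1,270,216.
Pro-rata shares before constraints: Unit 3A 1,119,341.44; Unit G2 699,544.57; Unit 2C 641,764.00.
Cap binds for Unit G2 ($370,760); remaining pool $2,089,890 reallocated over remaining assessed value 909,103.
Remaining shares: Unit 3A 1,328,313.70 → $1,328,310; Unit 2C 761,576.30 → $761,580.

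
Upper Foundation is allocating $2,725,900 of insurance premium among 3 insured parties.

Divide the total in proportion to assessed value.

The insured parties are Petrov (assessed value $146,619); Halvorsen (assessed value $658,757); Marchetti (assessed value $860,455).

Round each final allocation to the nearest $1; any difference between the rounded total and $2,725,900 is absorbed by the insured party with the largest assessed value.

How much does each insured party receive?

Combined assessed value = 146,619 + 658,757 + 860,455 = 1,665,831.
Proportional shares: Petrov 239,921.54; Halvorsen 1,077,963.91; Marchetti 1,408,014.55.
At nearest $1: Petrov $239,922; Halvorsen $1,077,964; Marchetti $1,408,015. Sum = $2,725,901.
Difference $2,725,900 − $2,725,901 = −$1 applied to largest assessed value (Marchetti): Marchetti becomes $1,408,014.

Petrov: $239,922 | Halvorsen: $1,077,964 | Marchetti: $1,408,014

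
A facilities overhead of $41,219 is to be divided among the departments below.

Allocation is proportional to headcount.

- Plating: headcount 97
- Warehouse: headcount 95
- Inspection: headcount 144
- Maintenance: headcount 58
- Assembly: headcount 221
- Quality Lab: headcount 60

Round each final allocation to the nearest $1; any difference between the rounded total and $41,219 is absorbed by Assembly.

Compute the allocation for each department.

Total headcount = 675.
Proportional shares: Plating 97/675 × $41,219 = 5,923.32; Warehouse 95/675 × $41,219 = 5,801.19; Inspection 144/675 × $41,219 = 8,793.39; Maintenance 58/675 × $41,219 = 3,541.78; Assembly 221/675 × $41,219 = 13,495.41; Quality Lab 60/675 × $41,219 = 3,663.91.
Rounded to nearest $1: Plating $5,923; Warehouse $5,801; Inspection $8,793; Maintenance $3,542; Assembly $13,495; Quality Lab $3,664. Sum = $41,218.
Difference $41,219 − $41,218 = +$1 applied to Assembly: Assembly becomes $13,496.

Plating: $5,923 | Warehouse: $5,801 | Inspection: $8,793 | Maintenance: $3,542 | Assembly: $13,496 | Quality Lab: $3,664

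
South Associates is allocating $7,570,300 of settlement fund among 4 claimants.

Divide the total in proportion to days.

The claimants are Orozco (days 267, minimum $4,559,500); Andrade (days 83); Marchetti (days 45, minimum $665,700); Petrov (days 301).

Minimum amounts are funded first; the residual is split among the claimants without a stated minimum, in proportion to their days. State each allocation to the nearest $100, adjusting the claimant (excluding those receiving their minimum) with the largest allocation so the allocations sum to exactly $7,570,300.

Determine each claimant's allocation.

Minimums first: Orozco $4,559,500; Marchetti $665,700. Residual $2,345,100.
Residual split over remaining days 384: Andrade 506,883.59 → $506,900; Petrov 1,838,216.41 → $1,838,200.

Orozco: $4,559,500 · Andrade: $506,900 · Marchetti: $665,700 · Petrov: $1,838,200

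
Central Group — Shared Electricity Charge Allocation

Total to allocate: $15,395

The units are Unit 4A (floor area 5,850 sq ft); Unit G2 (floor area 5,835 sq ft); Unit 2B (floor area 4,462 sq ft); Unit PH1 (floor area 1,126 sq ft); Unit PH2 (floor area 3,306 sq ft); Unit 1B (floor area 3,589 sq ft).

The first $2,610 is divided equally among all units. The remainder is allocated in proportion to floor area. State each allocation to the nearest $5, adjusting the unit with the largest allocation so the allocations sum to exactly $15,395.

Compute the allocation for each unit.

$2,610 shared equally gives $435 per unit.
Remainder $12,785 by floor area (total 24,168): Unit 4A 3,094.68 → $3,095; Unit G2 3,086.75 → $3,085; Unit 2B 2,360.42 → $2,360; Unit PH1 595.66 → $595; Unit PH2 1,748.89 → $1,750; Unit 1B 1,898.60 → $1,900.
Totals: Unit 4A $435 + $3,095 = $3,530; Unit G2 $435 + $3,085 = $3,520; Unit 2B $435 + $2,360 = $2,795; Unit PH1 $435 + $595 = $1,030; Unit PH2 $435 + $1,750 = $2,185; Unit 1B $435 + $1,900 = $2,335.

Unit 4A: $3,530 | Unit G2: $3,520 | Unit 2B: $2,795 | Unit PH1: $1,030 | Unit PH2: $2,185 | Unit 1B: $2,335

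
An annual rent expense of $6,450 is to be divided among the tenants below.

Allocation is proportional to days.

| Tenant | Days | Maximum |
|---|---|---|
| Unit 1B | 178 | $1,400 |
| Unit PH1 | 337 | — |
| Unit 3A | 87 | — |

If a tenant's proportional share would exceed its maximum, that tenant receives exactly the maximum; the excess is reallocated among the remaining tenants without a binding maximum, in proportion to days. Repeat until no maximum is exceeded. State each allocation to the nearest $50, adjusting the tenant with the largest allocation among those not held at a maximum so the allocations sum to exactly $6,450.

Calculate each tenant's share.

Combined days = 602.
Proportional shares (ignoring caps): Unit 1B 1,907.14; Unit PH1 3,610.71; Unit 3A 932.14.
Cap binds for Unit 1B ($1,400); balance $5,050 reallocated over remaining days 424.
Remaining shares: Unit PH1 4,013.80 → $4,000; Unit 3A 1,036.20 → $1,050.

Unit 1B: $1,400 | Unit PH1: $4,000 | Unit 3A: $1,050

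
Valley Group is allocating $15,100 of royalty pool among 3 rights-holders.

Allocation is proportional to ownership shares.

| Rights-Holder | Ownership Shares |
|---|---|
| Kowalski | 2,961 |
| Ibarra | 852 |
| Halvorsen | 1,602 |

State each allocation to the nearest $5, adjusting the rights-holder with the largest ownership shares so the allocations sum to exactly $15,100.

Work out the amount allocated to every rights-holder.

Kowalski: $8,260 | Ibarra: $2,375 | Halvorsen: $4,465

Ownership shares total: 5,415.
Unrounded shares: Kowalski 2,961/5,415 × $15,100 = 8,256.90; Ibarra 852/5,415 × $15,100 = 2,375.84; Halvorsen 1,602/5,415 × $15,100 = 4,467.26.
At nearest $5: Kowalski $8,255; Ibarra $2,375; Halvorsen $4,465. Sum = $15,095.
Difference $15,100 − $15,095 = +$5 applied to largest ownership shares (Kowalski): Kowalski becomes $8,260.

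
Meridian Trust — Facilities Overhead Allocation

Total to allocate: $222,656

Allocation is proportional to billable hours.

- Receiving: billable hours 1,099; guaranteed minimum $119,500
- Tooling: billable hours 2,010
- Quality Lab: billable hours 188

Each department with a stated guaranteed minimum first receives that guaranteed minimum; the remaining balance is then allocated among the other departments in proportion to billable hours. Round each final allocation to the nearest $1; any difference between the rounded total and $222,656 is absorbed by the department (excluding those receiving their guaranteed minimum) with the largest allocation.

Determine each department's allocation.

Fund the minimums — Receiving $119,500. Remaining pool $103,156.
Remaining pool split over remaining billable hours 2,198: Tooling 94,332.83 → $94,333; Quality Lab 8,823.17 → $8,823.

Receiving: $119,500 · Tooling: $94,333 · Quality Lab: $8,823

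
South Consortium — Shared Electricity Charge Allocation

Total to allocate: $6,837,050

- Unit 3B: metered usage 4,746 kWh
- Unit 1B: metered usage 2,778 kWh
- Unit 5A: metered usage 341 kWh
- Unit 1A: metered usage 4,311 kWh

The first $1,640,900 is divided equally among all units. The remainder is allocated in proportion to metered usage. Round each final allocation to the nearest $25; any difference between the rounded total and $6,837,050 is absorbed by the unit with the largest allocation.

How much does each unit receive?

Equal tier: $1,640,900 ÷ 4 = $410,225 apiece.
Remainder $5,196,150 by metered usage (total 12,176): Unit 3B 2,025,371.87 → $2,025,375; Unit 1B 1,185,521.08 → $1,185,525; Unit 5A 145,522.93 → $145,525; Unit 1A 1,839,734.12 → $1,839,725.
Totals: Unit 3B $410,225 + $2,025,375 = $2,435,600; Unit 1B $410,225 + $1,185,525 = $1,595,750; Unit 5A $410,225 + $145,525 = $555,750; Unit 1A $410,225 + $1,839,725 = $2,249,950.

Unit 3B: $2,435,600; Unit 1B: $1,595,750; Unit 5A: $555,750; Unit 1A: $2,249,950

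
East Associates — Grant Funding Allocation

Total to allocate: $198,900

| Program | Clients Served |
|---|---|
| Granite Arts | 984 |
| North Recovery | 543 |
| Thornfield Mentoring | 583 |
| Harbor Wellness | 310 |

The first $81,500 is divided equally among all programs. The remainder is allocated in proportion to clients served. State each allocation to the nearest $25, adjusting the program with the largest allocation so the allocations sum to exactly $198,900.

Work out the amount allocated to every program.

Equal tier: $81,500 ÷ 4 = $20,375 apiece.
Remainder $117,400 by clients served (total 2,420): Granite Arts 47,736.20 → $47,725; North Recovery 26,342.23 → $26,350; Thornfield Mentoring 28,282.73 → $28,275; Harbor Wellness 15,038.84 → $15,050.
Totals: Granite Arts $20,375 + $47,725 = $68,100; North Recovery $20,375 + $26,350 = $46,725; Thornfield Mentoring $20,375 + $28,275 = $48,650; Harbor Wellness $20,375 + $15,050 = $35,425.

Granite Arts: $68,100 · North Recovery: $46,725 · Thornfield Mentoring: $48,650 · Harbor Wellness: $35,425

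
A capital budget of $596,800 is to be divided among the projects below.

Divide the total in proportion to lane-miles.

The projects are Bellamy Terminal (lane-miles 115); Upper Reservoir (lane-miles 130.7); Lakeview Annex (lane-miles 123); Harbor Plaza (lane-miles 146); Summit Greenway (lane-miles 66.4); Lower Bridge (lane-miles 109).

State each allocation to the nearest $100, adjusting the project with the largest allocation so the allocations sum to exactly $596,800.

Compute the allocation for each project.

Sum of lane-miles: 690.1.
Raw shares: Bellamy Terminal 115/690.1 × $596,800 = 99,452.25; Upper Reservoir 130.7/690.1 × $596,800 = 113,029.65; Lakeview Annex 123/690.1 × $596,800 = 106,370.67; Harbor Plaza 146/690.1 × $596,800 = 126,261.12; Summit Greenway 66.4/690.1 × $596,800 = 57,422.87; Lower Bridge 109/690.1 × $596,800 = 94,263.44.
After rounding ($100): Bellamy Terminal $99,500; Upper Reservoir $113,000; Lakeview Annex $106,400; Harbor Plaza $126,300; Summit Greenway $57,400; Lower Bridge $94,300. Sum = $596,900.
Difference $596,800 − $596,900 = −$100 applied to largest allocation (Harbor Plaza): Harbor Plaza becomes $126,200.

Bellamy Terminal: $99,500 | Upper Reservoir: $113,000 | Lakeview Annex: $106,400 | Harbor Plaza: $126,200 | Summit Greenway: $57,400 | Lower Bridge: $94,300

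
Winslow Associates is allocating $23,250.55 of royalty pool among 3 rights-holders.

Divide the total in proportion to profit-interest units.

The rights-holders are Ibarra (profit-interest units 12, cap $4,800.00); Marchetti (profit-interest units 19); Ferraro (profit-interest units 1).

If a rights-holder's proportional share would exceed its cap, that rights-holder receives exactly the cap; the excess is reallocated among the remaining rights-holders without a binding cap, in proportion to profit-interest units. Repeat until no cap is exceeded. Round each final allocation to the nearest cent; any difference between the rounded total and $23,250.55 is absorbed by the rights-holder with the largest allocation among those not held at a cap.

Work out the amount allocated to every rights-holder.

Sum of profit-interest units: 32.
Pro-rata shares before constraints: Ibarra 8,718.9562; Marchetti 13,805.0141; Ferraro 726.5797.
Held at cap: Ibarra ($4,800.00); balance $18,450.55 reallocated over remaining profit-interest units 20.
Remaining shares: Marchetti 17,528.0225 → $17,528.02; Ferraro 922.5275 → $922.53.

Ibarra: $4,800.00 | Marchetti: $17,528.02 | Ferraro: $922.53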